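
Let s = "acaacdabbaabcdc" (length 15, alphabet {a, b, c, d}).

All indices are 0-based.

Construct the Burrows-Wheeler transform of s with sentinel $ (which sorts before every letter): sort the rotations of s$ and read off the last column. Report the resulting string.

rank  rotation          last
    0  $acaacdabbaabcdc  c
    1  aabcdc$acaacdabb  b
    2  aacdabbaabcdc$ac  c
    3  abbaabcdc$acaacd  d
    4  abcdc$acaacdabba  a
    5  acaacdabbaabcdc$  $
    6  acdabbaabcdc$aca  a
    7  baabcdc$acaacdab  b
    8  bbaabcdc$acaacda  a
    9  bcdc$acaacdabbaa  a
   10  c$acaacdabbaabcd  d
   11  caacdabbaabcdc$a  a
   12  cdabbaabcdc$acaa  a
   13  cdc$acaacdabbaab  b
   14  dabbaabcdc$acaac  c
   15  dc$acaacdabbaabc  c

cbcda$abaadaabcc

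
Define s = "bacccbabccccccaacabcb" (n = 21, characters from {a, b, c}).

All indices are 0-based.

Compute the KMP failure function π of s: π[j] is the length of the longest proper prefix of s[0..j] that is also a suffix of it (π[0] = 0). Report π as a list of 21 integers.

[0, 0, 0, 0, 0, 1, 2, 1, 0, 0, 0, 0, 0, 0, 0, 0, 0, 0, 1, 0, 1]

π[0] = 0
j=1 s[j]='a': π[1]=0 (border '')
j=2 s[j]='c': π[2]=0 (border '')
j=3 s[j]='c': π[3]=0 (border '')
j=4 s[j]='c': π[4]=0 (border '')
j=5 s[j]='b': π[5]=1 (border 'b')
j=6 s[j]='a': π[6]=2 (border 'ba')
j=7 s[j]='b': k: 2→0; π[7]=1 (border 'b')
j=8 s[j]='c': k: 1→0; π[8]=0 (border '')
j=9 s[j]='c': π[9]=0 (border '')
j=10 s[j]='c': π[10]=0 (border '')
j=11 s[j]='c': π[11]=0 (border '')
j=12 s[j]='c': π[12]=0 (border '')
j=13 s[j]='c': π[13]=0 (border '')
j=14 s[j]='a': π[14]=0 (border '')
j=15 s[j]='a': π[15]=0 (border '')
j=16 s[j]='c': π[16]=0 (border '')
j=17 s[j]='a': π[17]=0 (border '')
j=18 s[j]='b': π[18]=1 (border 'b')
j=19 s[j]='c': k: 1→0; π[19]=0 (border '')
j=20 s[j]='b': π[20]=1 (border 'b')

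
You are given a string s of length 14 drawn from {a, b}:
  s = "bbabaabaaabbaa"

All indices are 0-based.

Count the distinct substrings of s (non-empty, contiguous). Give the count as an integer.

78

sorted suffixes:
  #0 SA[0]=13  'a'
  #1 SA[1]=12  'aa'
  #2 SA[2]=7  'aaabbaa'
  #3 SA[3]=4  'aabaaabbaa'
  #4 SA[4]=8  'aabbaa'
  #5 SA[5]=5  'abaaabbaa'
  #6 SA[6]=2  'abaabaaabbaa'
  #7 SA[7]=9  'abbaa'
  #8 SA[8]=11  'baa'
  #9 SA[9]=6  'baaabbaa'
  #10 SA[10]=3  'baabaaabbaa'
  #11 SA[11]=1  'babaabaaabbaa'
  #12 SA[12]=10  'bbaa'
  #13 SA[13]=0  'bbabaabaaabbaa'

SA = [13, 12, 7, 4, 8, 5, 2, 9, 11, 6, 3, 1, 10, 0]
[i] adj suffixes → lcp
  [1] 13/12 → 1 ('a')
  [2] 12/7 → 2 ('aa')
  [3] 7/4 → 2 ('aa')
  [4] 4/8 → 3 ('aab')
  [5] 8/5 → 1 ('a')
  [6] 5/2 → 4 ('abaa')
  [7] 2/9 → 2 ('ab')
  [8] 9/11 → 0 ('')
  [9] 11/6 → 3 ('baa')
  [10] 6/3 → 3 ('baa')
  [11] 3/1 → 2 ('ba')
  [12] 1/10 → 1 ('b')
  [13] 10/0 → 3 ('bba')

n(n+1)/2 = 14·15/2 = 105
Σ LCP = 0 + 1 + 2 + 2 + 3 + 1 + 4 + 2 + 0 + 3 + 3 + 2 + 1 + 3 = 27
distinct = 105 − 27 = 78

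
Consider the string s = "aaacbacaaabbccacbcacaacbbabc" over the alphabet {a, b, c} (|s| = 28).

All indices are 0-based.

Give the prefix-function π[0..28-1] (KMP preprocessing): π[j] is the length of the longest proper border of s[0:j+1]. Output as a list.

[0, 1, 2, 0, 0, 1, 0, 1, 2, 3, 0, 0, 0, 0, 1, 0, 0, 0, 1, 0, 1, 2, 0, 0, 0, 1, 0, 0]

π[0] = 0
j=1 s[j]='a': π[1]=1 (border 'a')
j=2 s[j]='a': π[2]=2 (border 'aa')
j=3 s[j]='c': k: 2→1→0; π[3]=0 (border '')
j=4 s[j]='b': π[4]=0 (border '')
j=5 s[j]='a': π[5]=1 (border 'a')
j=6 s[j]='c': k: 1→0; π[6]=0 (border '')
j=7 s[j]='a': π[7]=1 (border 'a')
j=8 s[j]='a': π[8]=2 (border 'aa')
j=9 s[j]='a': π[9]=3 (border 'aaa')
j=10 s[j]='b': k: 3→2→1→0; π[10]=0 (border '')
j=11 s[j]='b': π[11]=0 (border '')
j=12 s[j]='c': π[12]=0 (border '')
j=13 s[j]='c': π[13]=0 (border '')
j=14 s[j]='a': π[14]=1 (border 'a')
j=15 s[j]='c': k: 1→0; π[15]=0 (border '')
j=16 s[j]='b': π[16]=0 (border '')
j=17 s[j]='c': π[17]=0 (border '')
j=18 s[j]='a': π[18]=1 (border 'a')
j=19 s[j]='c': k: 1→0; π[19]=0 (border '')
j=20 s[j]='a': π[20]=1 (border 'a')
j=21 s[j]='a': π[21]=2 (border 'aa')
j=22 s[j]='c': k: 2→1→0; π[22]=0 (border '')
j=23 s[j]='b': π[23]=0 (border '')
j=24 s[j]='b': π[24]=0 (border '')
j=25 s[j]='a': π[25]=1 (border 'a')
j=26 s[j]='b': k: 1→0; π[26]=0 (border '')
j=27 s[j]='c': π[27]=0 (border '')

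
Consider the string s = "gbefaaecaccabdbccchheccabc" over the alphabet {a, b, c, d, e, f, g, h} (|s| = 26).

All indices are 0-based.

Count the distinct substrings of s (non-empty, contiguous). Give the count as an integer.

322

rank | idx | suffix
   0 |   4 | aaecaccabdbccchheccabc
   1 |  23 | abc
   2 |  11 | abdbccchheccabc
   3 |   8 | accabdbccchheccabc
   4 |   5 | aecaccabdbccchheccabc
   5 |  24 | bc
   6 |  14 | bccchheccabc
   7 |  12 | bdbccchheccabc
   8 |   1 | befaaecaccabdbccchheccabc
   9 |  25 | c
  10 |  22 | cabc
  11 |  10 | cabdbccchheccabc
  12 |   7 | caccabdbccchheccabc
  13 |  21 | ccabc
  14 |   9 | ccabdbccchheccabc
  15 |  15 | ccchheccabc
  16 |  16 | cchheccabc
  17 |  17 | chheccabc
  18 |  13 | dbccchheccabc
  19 |   6 | ecaccabdbccchheccabc
  20 |  20 | eccabc
  21 |   2 | efaaecaccabdbccchheccabc
  22 |   3 | faaecaccabdbccchheccabc
  23 |   0 | gbefaaecaccabdbccchheccabc
  24 |  19 | heccabc
  25 |  18 | hheccabc

SA = [4, 23, 11, 8, 5, 24, 14, 12, 1, 25, 22, 10, 7, 21, 9, 15, 16, 17, 13, 6, 20, 2, 3, 0, 19, 18]
[i] adj suffixes → lcp
  [1] 4/23 → 1 ('a')
  [2] 23/11 → 2 ('ab')
  [3] 11/8 → 1 ('a')
  [4] 8/5 → 1 ('a')
  [5] 5/24 → 0 ('')
  [6] 24/14 → 2 ('bc')
  [7] 14/12 → 1 ('b')
  [8] 12/1 → 1 ('b')
  [9] 1/25 → 0 ('')
  [10] 25/22 → 1 ('c')
  [11] 22/10 → 3 ('cab')
  [12] 10/7 → 2 ('ca')
  [13] 7/21 → 1 ('c')
  [14] 21/9 → 4 ('ccab')
  [15] 9/15 → 2 ('cc')
  [16] 15/16 → 2 ('cc')
  [17] 16/17 → 1 ('c')
  [18] 17/13 → 0 ('')
  [19] 13/6 → 0 ('')
  [20] 6/20 → 2 ('ec')
  [21] 20/2 → 1 ('e')
  [22] 2/3 → 0 ('')
  [23] 3/0 → 0 ('')
  [24] 0/19 → 0 ('')
  [25] 19/18 → 1 ('h')

n(n+1)/2 = 26·27/2 = 351
Σ LCP = 0 + 1 + 2 + 1 + 1 + 0 + 2 + 1 + 1 + 0 + 1 + 3 + 2 + 1 + 4 + 2 + 2 + 1 + 0 + 0 + 2 + 1 + 0 + 0 + 0 + 1 = 29
distinct = 351 − 29 = 322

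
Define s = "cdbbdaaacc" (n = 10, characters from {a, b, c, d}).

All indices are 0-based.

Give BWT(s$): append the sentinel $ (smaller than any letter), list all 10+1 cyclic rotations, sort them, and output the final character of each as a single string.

rank  rotation     last
    0  $cdbbdaaacc  c
    1  aaacc$cdbbd  d
    2  aacc$cdbbda  a
    3  acc$cdbbdaa  a
    4  bbdaaacc$cd  d
    5  bdaaacc$cdb  b
    6  c$cdbbdaaac  c
    7  cc$cdbbdaaa  a
    8  cdbbdaaacc$  $
    9  daaacc$cdbb  b
   10  dbbdaaacc$c  c

cdaadbca$bc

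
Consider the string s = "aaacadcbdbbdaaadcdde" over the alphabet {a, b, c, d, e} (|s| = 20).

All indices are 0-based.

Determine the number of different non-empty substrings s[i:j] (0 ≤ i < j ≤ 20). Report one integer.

187

rank→(start, suffix):
  0 → (0, 'aaacadcbdbbdaaadcdde')
  1 → (12, 'aaadcdde')
  2 → (1, 'aacadcbdbbdaaadcdde')
  3 → (13, 'aadcdde')
  4 → (2, 'acadcbdbbdaaadcdde')
  5 → (4, 'adcbdbbdaaadcdde')
  6 → (14, 'adcdde')
  7 → (9, 'bbdaaadcdde')
  8 → (10, 'bdaaadcdde')
  9 → (7, 'bdbbdaaadcdde')
  10 → (3, 'cadcbdbbdaaadcdde')
  11 → (6, 'cbdbbdaaadcdde')
  12 → (16, 'cdde')
  13 → (11, 'daaadcdde')
  14 → (8, 'dbbdaaadcdde')
  15 → (5, 'dcbdbbdaaadcdde')
  16 → (15, 'dcdde')
  17 → (17, 'dde')
  18 → (18, 'de')
  19 → (19, 'e')

SA = [0, 12, 1, 13, 2, 4, 14, 9, 10, 7, 3, 6, 16, 11, 8, 5, 15, 17, 18, 19]
i: (SA[i-1],SA[i]) lcp shared
  1: (0,12) 3 'aaa'
  2: (12,1) 2 'aa'
  3: (1,13) 2 'aa'
  4: (13,2) 1 'a'
  5: (2,4) 1 'a'
  6: (4,14) 3 'adc'
  7: (14,9) 0 ''
  8: (9,10) 1 'b'
  9: (10,7) 2 'bd'
  10: (7,3) 0 ''
  11: (3,6) 1 'c'
  12: (6,16) 1 'c'
  13: (16,11) 0 ''
  14: (11,8) 1 'd'
  15: (8,5) 1 'd'
  16: (5,15) 2 'dc'
  17: (15,17) 1 'd'
  18: (17,18) 1 'd'
  19: (18,19) 0 ''

n(n+1)/2 = 20·21/2 = 210
Σ LCP = 0 + 3 + 2 + 2 + 1 + 1 + 3 + 0 + 1 + 2 + 0 + 1 + 1 + 0 + 1 + 1 + 2 + 1 + 1 + 0 = 23
distinct = 210 − 23 = 187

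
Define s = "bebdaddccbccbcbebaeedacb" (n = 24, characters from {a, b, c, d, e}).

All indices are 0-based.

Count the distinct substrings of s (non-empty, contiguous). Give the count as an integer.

rank→(start, suffix):
  0 → (21, 'acb')
  1 → (4, 'addccbccbcbebaeedacb')
  2 → (17, 'aeedacb')
  3 → (23, 'b')
  4 → (16, 'baeedacb')
  5 → (12, 'bcbebaeedacb')
  6 → (9, 'bccbcbebaeedacb')
  7 → (2, 'bdaddccbccbcbebaeedacb')
  8 → (14, 'bebaeedacb')
  9 → (0, 'bebdaddccbccbcbebaeedacb')
  10 → (22, 'cb')
  11 → (11, 'cbcbebaeedacb')
  12 → (8, 'cbccbcbebaeedacb')
  13 → (13, 'cbebaeedacb')
  14 → (10, 'ccbcbebaeedacb')
  15 → (7, 'ccbccbcbebaeedacb')
  16 → (20, 'dacb')
  17 → (3, 'daddccbccbcbebaeedacb')
  18 → (6, 'dccbccbcbebaeedacb')
  19 → (5, 'ddccbccbcbebaeedacb')
  20 → (15, 'ebaeedacb')
  21 → (1, 'ebdaddccbccbcbebaeedacb')
  22 → (19, 'edacb')
  23 → (18, 'eedacb')

SA = [21, 4, 17, 23, 16, 12, 9, 2, 14, 0, 22, 11, 8, 13, 10, 7, 20, 3, 6, 5, 15, 1, 19, 18]
[i] adj suffixes → lcp
  [1] 21/4 → 1 ('a')
  [2] 4/17 → 1 ('a')
  [3] 17/23 → 0 ('')
  [4] 23/16 → 1 ('b')
  [5] 16/12 → 1 ('b')
  [6] 12/9 → 2 ('bc')
  [7] 9/2 → 1 ('b')
  [8] 2/14 → 1 ('b')
  [9] 14/0 → 3 ('beb')
  [10] 0/22 → 0 ('')
  [11] 22/11 → 2 ('cb')
  [12] 11/8 → 3 ('cbc')
  [13] 8/13 → 2 ('cb')
  [14] 13/10 → 1 ('c')
  [15] 10/7 → 4 ('ccbc')
  [16] 7/20 → 0 ('')
  [17] 20/3 → 2 ('da')
  [18] 3/6 → 1 ('d')
  [19] 6/5 → 1 ('d')
  [20] 5/15 → 0 ('')
  [21] 15/1 → 2 ('eb')
  [22] 1/19 → 1 ('e')
  [23] 19/18 → 1 ('e')

n(n+1)/2 = 24·25/2 = 300
Σ LCP = 0 + 1 + 1 + 0 + 1 + 1 + 2 + 1 + 1 + 3 + 0 + 2 + 3 + 2 + 1 + 4 + 0 + 2 + 1 + 1 + 0 + 2 + 1 + 1 = 31
distinct = 300 − 31 = 269

269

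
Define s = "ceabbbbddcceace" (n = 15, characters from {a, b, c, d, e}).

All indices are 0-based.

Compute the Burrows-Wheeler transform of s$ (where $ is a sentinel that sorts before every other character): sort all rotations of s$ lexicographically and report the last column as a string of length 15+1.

rank  rotation          last
    0  $ceabbbbddcceace  e
    1  abbbbddcceace$ce  e
    2  ace$ceabbbbddcce  e
    3  bbbbddcceace$cea  a
    4  bbbddcceace$ceab  b
    5  bbddcceace$ceabb  b
    6  bddcceace$ceabbb  b
    7  cceace$ceabbbbdd  d
    8  ce$ceabbbbddccea  a
    9  ceabbbbddcceace$  $
   10  ceace$ceabbbbddc  c
   11  dcceace$ceabbbbd  d
   12  ddcceace$ceabbbb  b
   13  e$ceabbbbddcceac  c
   14  eabbbbddcceace$c  c
   15  eace$ceabbbbddcc  c

eeeabbbda$cdbccc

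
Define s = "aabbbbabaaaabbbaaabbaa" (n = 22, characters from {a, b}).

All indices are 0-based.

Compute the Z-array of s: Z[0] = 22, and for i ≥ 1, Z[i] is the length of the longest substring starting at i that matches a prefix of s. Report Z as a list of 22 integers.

Z[0]=22
i=1: i≥r, start 0; Z[1]=1 scan→box=[1,2)
i=2: i≥r, start 0; Z[2]=0
i=3: i≥r, start 0; Z[3]=0
i=4: i≥r, start 0; Z[4]=0
i=5: i≥r, start 0; Z[5]=0
i=6: i≥r, start 0; Z[6]=1 scan→box=[6,7)
i=7: i≥r, start 0; Z[7]=0
i=8: i≥r, start 0; Z[8]=2 scan→box=[8,10)
i=9: min(r-i=1, Z[1]=1)=1; Z[9]=2 scan→box=[9,11)
i=10: min(r-i=1, Z[1]=1)=1; Z[10]=5 scan→box=[10,15)
i=11: min(r-i=4, Z[1]=1)=1; Z[11]=1
i=12: min(r-i=3, Z[2]=0)=0; Z[12]=0
i=13: min(r-i=2, Z[3]=0)=0; Z[13]=0
i=14: min(r-i=1, Z[4]=0)=0; Z[14]=0
i=15: i≥r, start 0; Z[15]=2 scan→box=[15,17)
i=16: min(r-i=1, Z[1]=1)=1; Z[16]=4 scan→box=[16,20)
i=17: min(r-i=3, Z[1]=1)=1; Z[17]=1
i=18: min(r-i=2, Z[2]=0)=0; Z[18]=0
i=19: min(r-i=1, Z[3]=0)=0; Z[19]=0
i=20: i≥r, start 0; Z[20]=2 scan→box=[20,22)
i=21: min(r-i=1, Z[1]=1)=1; Z[21]=1

[22, 1, 0, 0, 0, 0, 1, 0, 2, 2, 5, 1, 0, 0, 0, 2, 4, 1, 0, 0, 2, 1]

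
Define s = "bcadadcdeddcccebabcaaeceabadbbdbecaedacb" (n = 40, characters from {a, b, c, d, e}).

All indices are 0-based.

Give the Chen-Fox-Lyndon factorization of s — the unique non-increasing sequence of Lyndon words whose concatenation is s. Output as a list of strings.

["bc", "adadcdeddccceb", "abc", "aaeceabadbbdbecaedacb"]

emit factor 1: 'bc' (i=0, period=2)
emit factor 2: 'adadcdeddccceb' (i=2, period=14)
emit factor 3: 'abc' (i=16, period=3)
emit factor 4: 'aaeceabadbbdbecaedacb' (i=19, period=21)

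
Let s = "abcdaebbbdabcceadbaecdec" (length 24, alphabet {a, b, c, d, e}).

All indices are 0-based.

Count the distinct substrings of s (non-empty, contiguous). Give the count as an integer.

rank→(start, suffix):
  0 → (10, 'abcceadbaecdec')
  1 → (0, 'abcdaebbbdabcceadbaecdec')
  2 → (15, 'adbaecdec')
  3 → (4, 'aebbbdabcceadbaecdec')
  4 → (18, 'aecdec')
  5 → (17, 'baecdec')
  6 → (6, 'bbbdabcceadbaecdec')
  7 → (7, 'bbdabcceadbaecdec')
  8 → (11, 'bcceadbaecdec')
  9 → (1, 'bcdaebbbdabcceadbaecdec')
  10 → (8, 'bdabcceadbaecdec')
  11 → (23, 'c')
  12 → (12, 'cceadbaecdec')
  13 → (2, 'cdaebbbdabcceadbaecdec')
  14 → (20, 'cdec')
  15 → (13, 'ceadbaecdec')
  16 → (9, 'dabcceadbaecdec')
  17 → (3, 'daebbbdabcceadbaecdec')
  18 → (16, 'dbaecdec')
  19 → (21, 'dec')
  20 → (14, 'eadbaecdec')
  21 → (5, 'ebbbdabcceadbaecdec')
  22 → (22, 'ec')
  23 → (19, 'ecdec')

SA = [10, 0, 15, 4, 18, 17, 6, 7, 11, 1, 8, 23, 12, 2, 20, 13, 9, 3, 16, 21, 14, 5, 22, 19]
rank  pair      lcp
   1  s[10:],s[0:]  3  'abc'
   2  s[0:],s[15:]  1  'a'
   3  s[15:],s[4:]  1  'a'
   4  s[4:],s[18:]  2  'ae'
   5  s[18:],s[17:]  0  ''
   6  s[17:],s[6:]  1  'b'
   7  s[6:],s[7:]  2  'bb'
   8  s[7:],s[11:]  1  'b'
   9  s[11:],s[1:]  2  'bc'
  10  s[1:],s[8:]  1  'b'
  11  s[8:],s[23:]  0  ''
  12  s[23:],s[12:]  1  'c'
  13  s[12:],s[2:]  1  'c'
  14  s[2:],s[20:]  2  'cd'
  15  s[20:],s[13:]  1  'c'
  16  s[13:],s[9:]  0  ''
  17  s[9:],s[3:]  2  'da'
  18  s[3:],s[16:]  1  'd'
  19  s[16:],s[21:]  1  'd'
  20  s[21:],s[14:]  0  ''
  21  s[14:],s[5:]  1  'e'
  22  s[5:],s[22:]  1  'e'
  23  s[22:],s[19:]  2  'ec'

n(n+1)/2 = 24·25/2 = 300
Σ LCP = 0 + 3 + 1 + 1 + 2 + 0 + 1 + 2 + 1 + 2 + 1 + 0 + 1 + 1 + 2 + 1 + 0 + 2 + 1 + 1 + 0 + 1 + 1 + 2 = 27
distinct = 300 − 27 = 273

273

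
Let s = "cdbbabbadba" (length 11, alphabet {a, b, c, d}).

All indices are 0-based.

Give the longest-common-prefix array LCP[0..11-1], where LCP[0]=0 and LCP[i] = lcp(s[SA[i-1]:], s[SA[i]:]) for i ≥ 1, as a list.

[0, 1, 1, 0, 2, 2, 1, 3, 0, 0, 2]

sorted suffixes:
  #0 SA[0]=10  'a'
  #1 SA[1]=4  'abbadba'
  #2 SA[2]=7  'adba'
  #3 SA[3]=9  'ba'
  #4 SA[4]=3  'babbadba'
  #5 SA[5]=6  'badba'
  #6 SA[6]=2  'bbabbadba'
  #7 SA[7]=5  'bbadba'
  #8 SA[8]=0  'cdbbabbadba'
  #9 SA[9]=8  'dba'
  #10 SA[10]=1  'dbbabbadba'

SA = [10, 4, 7, 9, 3, 6, 2, 5, 0, 8, 1]
[i] adj suffixes → lcp
  [1] 10/4 → 1 ('a')
  [2] 4/7 → 1 ('a')
  [3] 7/9 → 0 ('')
  [4] 9/3 → 2 ('ba')
  [5] 3/6 → 2 ('ba')
  [6] 6/2 → 1 ('b')
  [7] 2/5 → 3 ('bba')
  [8] 5/0 → 0 ('')
  [9] 0/8 → 0 ('')
  [10] 8/1 → 2 ('db')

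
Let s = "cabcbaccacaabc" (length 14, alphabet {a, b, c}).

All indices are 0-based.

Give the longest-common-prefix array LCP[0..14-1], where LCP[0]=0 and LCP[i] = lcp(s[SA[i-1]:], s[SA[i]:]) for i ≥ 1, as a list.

rank→(start, suffix):
  0 → (10, 'aabc')
  1 → (11, 'abc')
  2 → (1, 'abcbaccacaabc')
  3 → (8, 'acaabc')
  4 → (5, 'accacaabc')
  5 → (4, 'baccacaabc')
  6 → (12, 'bc')
  7 → (2, 'bcbaccacaabc')
  8 → (13, 'c')
  9 → (9, 'caabc')
  10 → (0, 'cabcbaccacaabc')
  11 → (7, 'cacaabc')
  12 → (3, 'cbaccacaabc')
  13 → (6, 'ccacaabc')

SA = [10, 11, 1, 8, 5, 4, 12, 2, 13, 9, 0, 7, 3, 6]
rank  pair      lcp
   1  s[10:],s[11:]  1  'a'
   2  s[11:],s[1:]  3  'abc'
   3  s[1:],s[8:]  1  'a'
   4  s[8:],s[5:]  2  'ac'
   5  s[5:],s[4:]  0  ''
   6  s[4:],s[12:]  1  'b'
   7  s[12:],s[2:]  2  'bc'
   8  s[2:],s[13:]  0  ''
   9  s[13:],s[9:]  1  'c'
  10  s[9:],s[0:]  2  'ca'
  11  s[0:],s[7:]  2  'ca'
  12  s[7:],s[3:]  1  'c'
  13  s[3:],s[6:]  1  'c'

[0, 1, 3, 1, 2, 0, 1, 2, 0, 1, 2, 2, 1, 1]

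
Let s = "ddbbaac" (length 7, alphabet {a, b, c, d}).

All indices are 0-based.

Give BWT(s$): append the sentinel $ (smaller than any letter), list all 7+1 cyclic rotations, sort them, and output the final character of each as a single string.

rank  rotation  last
    0  $ddbbaac  c
    1  aac$ddbb  b
    2  ac$ddbba  a
    3  baac$ddb  b
    4  bbaac$dd  d
    5  c$ddbbaa  a
    6  dbbaac$d  d
    7  ddbbaac$  $

cbabdad$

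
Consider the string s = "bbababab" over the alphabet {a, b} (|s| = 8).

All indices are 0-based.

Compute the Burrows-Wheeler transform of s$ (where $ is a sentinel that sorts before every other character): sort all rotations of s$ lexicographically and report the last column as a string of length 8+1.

bbbbaaab$

rank  rotation   last
    0  $bbababab  b
    1  ab$bbabab  b
    2  abab$bbab  b
    3  ababab$bb  b
    4  b$bbababa  a
    5  bab$bbaba  a
    6  babab$bba  a
    7  bababab$b  b
    8  bbababab$  $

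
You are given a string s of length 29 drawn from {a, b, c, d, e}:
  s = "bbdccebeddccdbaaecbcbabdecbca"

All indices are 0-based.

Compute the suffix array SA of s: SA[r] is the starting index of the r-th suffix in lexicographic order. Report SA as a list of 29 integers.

rank→(start, suffix):
  0 → (28, 'a')
  1 → (14, 'aaecbcbabdecbca')
  2 → (21, 'abdecbca')
  3 → (15, 'aecbcbabdecbca')
  4 → (13, 'baaecbcbabdecbca')
  5 → (20, 'babdecbca')
  6 → (0, 'bbdccebeddccdbaaecbcbabdecbca')
  7 → (26, 'bca')
  8 → (18, 'bcbabdecbca')
  9 → (1, 'bdccebeddccdbaaecbcbabdecbca')
  10 → (22, 'bdecbca')
  11 → (6, 'beddccdbaaecbcbabdecbca')
  12 → (27, 'ca')
  13 → (19, 'cbabdecbca')
  14 → (25, 'cbca')
  15 → (17, 'cbcbabdecbca')
  16 → (10, 'ccdbaaecbcbabdecbca')
  17 → (3, 'ccebeddccdbaaecbcbabdecbca')
  18 → (11, 'cdbaaecbcbabdecbca')
  19 → (4, 'cebeddccdbaaecbcbabdecbca')
  20 → (12, 'dbaaecbcbabdecbca')
  21 → (9, 'dccdbaaecbcbabdecbca')
  22 → (2, 'dccebeddccdbaaecbcbabdecbca')
  23 → (8, 'ddccdbaaecbcbabdecbca')
  24 → (23, 'decbca')
  25 → (5, 'ebeddccdbaaecbcbabdecbca')
  26 → (24, 'ecbca')
  27 → (16, 'ecbcbabdecbca')
  28 → (7, 'eddccdbaaecbcbabdecbca')

[28, 14, 21, 15, 13, 20, 0, 26, 18, 1, 22, 6, 27, 19, 25, 17, 10, 3, 11, 4, 12, 9, 2, 8, 23, 5, 24, 16, 7]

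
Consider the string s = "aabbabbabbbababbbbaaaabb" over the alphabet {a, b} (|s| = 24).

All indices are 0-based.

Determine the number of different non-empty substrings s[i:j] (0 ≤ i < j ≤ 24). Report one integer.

rank | idx | suffix
   0 |  18 | aaaabb
   1 |  19 | aaabb
   2 |  20 | aabb
   3 |   0 | aabbabbabbbababbbbaaaabb
   4 |  11 | ababbbbaaaabb
   5 |  21 | abb
   6 |   1 | abbabbabbbababbbbaaaabb
   7 |   4 | abbabbbababbbbaaaabb
   8 |   7 | abbbababbbbaaaabb
   9 |  13 | abbbbaaaabb
  10 |  23 | b
  11 |  17 | baaaabb
  12 |  10 | bababbbbaaaabb
  13 |   3 | babbabbbababbbbaaaabb
  14 |   6 | babbbababbbbaaaabb
  15 |  12 | babbbbaaaabb
  16 |  22 | bb
  17 |  16 | bbaaaabb
  18 |   9 | bbababbbbaaaabb
  19 |   2 | bbabbabbbababbbbaaaabb
  20 |   5 | bbabbbababbbbaaaabb
  21 |  15 | bbbaaaabb
  22 |   8 | bbbababbbbaaaabb
  23 |  14 | bbbbaaaabb

SA = [18, 19, 20, 0, 11, 21, 1, 4, 7, 13, 23, 17, 10, 3, 6, 12, 22, 16, 9, 2, 5, 15, 8, 14]
rank  pair      lcp
   1  s[18:],s[19:]  3  'aaa'
   2  s[19:],s[20:]  2  'aa'
   3  s[20:],s[0:]  4  'aabb'
   4  s[0:],s[11:]  1  'a'
   5  s[11:],s[21:]  2  'ab'
   6  s[21:],s[1:]  3  'abb'
   7  s[1:],s[4:]  6  'abbabb'
   8  s[4:],s[7:]  3  'abb'
   9  s[7:],s[13:]  4  'abbb'
  10  s[13:],s[23:]  0  ''
  11  s[23:],s[17:]  1  'b'
  12  s[17:],s[10:]  2  'ba'
  13  s[10:],s[3:]  3  'bab'
  14  s[3:],s[6:]  4  'babb'
  15  s[6:],s[12:]  5  'babbb'
  16  s[12:],s[22:]  1  'b'
  17  s[22:],s[16:]  2  'bb'
  18  s[16:],s[9:]  3  'bba'
  19  s[9:],s[2:]  4  'bbab'
  20  s[2:],s[5:]  5  'bbabb'
  21  s[5:],s[15:]  2  'bb'
  22  s[15:],s[8:]  4  'bbba'
  23  s[8:],s[14:]  3  'bbb'

n(n+1)/2 = 24·25/2 = 300
Σ LCP = 0 + 3 + 2 + 4 + 1 + 2 + 3 + 6 + 3 + 4 + 0 + 1 + 2 + 3 + 4 + 5 + 1 + 2 + 3 + 4 + 5 + 2 + 4 + 3 = 67
distinct = 300 − 67 = 233

233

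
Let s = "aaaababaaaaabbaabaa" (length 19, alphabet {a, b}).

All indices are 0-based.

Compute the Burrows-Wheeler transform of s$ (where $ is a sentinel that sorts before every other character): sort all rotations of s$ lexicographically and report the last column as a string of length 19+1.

rank  rotation              last
    0  $aaaababaaaaabbaabaa  a
    1  a$aaaababaaaaabbaaba  a
    2  aa$aaaababaaaaabbaab  b
    3  aaaaabbaabaa$aaaabab  b
    4  aaaababaaaaabbaabaa$  $
    5  aaaabbaabaa$aaaababa  a
    6  aaababaaaaabbaabaa$a  a
    7  aaabbaabaa$aaaababaa  a
    8  aabaa$aaaababaaaaabb  b
    9  aababaaaaabbaabaa$aa  a
   10  aabbaabaa$aaaababaaa  a
   11  abaa$aaaababaaaaabba  a
   12  abaaaaabbaabaa$aaaab  b
   13  ababaaaaabbaabaa$aaa  a
   14  abbaabaa$aaaababaaaa  a
   15  baa$aaaababaaaaabbaa  a
   16  baaaaabbaabaa$aaaaba  a
   17  baabaa$aaaababaaaaab  b
   18  babaaaaabbaabaa$aaaa  a
   19  bbaabaa$aaaababaaaaa  a

aabb$aaabaaabaaaabaa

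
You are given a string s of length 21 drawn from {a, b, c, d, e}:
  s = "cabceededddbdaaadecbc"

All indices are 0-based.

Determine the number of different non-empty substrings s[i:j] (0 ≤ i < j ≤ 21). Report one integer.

210

rank→(start, suffix):
  0 → (13, 'aaadecbc')
  1 → (14, 'aadecbc')
  2 → (1, 'abceededddbdaaadecbc')
  3 → (15, 'adecbc')
  4 → (19, 'bc')
  5 → (2, 'bceededddbdaaadecbc')
  6 → (11, 'bdaaadecbc')
  7 → (20, 'c')
  8 → (0, 'cabceededddbdaaadecbc')
  9 → (18, 'cbc')
  10 → (3, 'ceededddbdaaadecbc')
  11 → (12, 'daaadecbc')
  12 → (10, 'dbdaaadecbc')
  13 → (9, 'ddbdaaadecbc')
  14 → (8, 'dddbdaaadecbc')
  15 → (16, 'decbc')
  16 → (6, 'dedddbdaaadecbc')
  17 → (17, 'ecbc')
  18 → (7, 'edddbdaaadecbc')
  19 → (5, 'ededddbdaaadecbc')
  20 → (4, 'eededddbdaaadecbc')

SA = [13, 14, 1, 15, 19, 2, 11, 20, 0, 18, 3, 12, 10, 9, 8, 16, 6, 17, 7, 5, 4]
[i] adj suffixes → lcp
  [1] 13/14 → 2 ('aa')
  [2] 14/1 → 1 ('a')
  [3] 1/15 → 1 ('a')
  [4] 15/19 → 0 ('')
  [5] 19/2 → 2 ('bc')
  [6] 2/11 → 1 ('b')
  [7] 11/20 → 0 ('')
  [8] 20/0 → 1 ('c')
  [9] 0/18 → 1 ('c')
  [10] 18/3 → 1 ('c')
  [11] 3/12 → 0 ('')
  [12] 12/10 → 1 ('d')
  [13] 10/9 → 1 ('d')
  [14] 9/8 → 2 ('dd')
  [15] 8/16 → 1 ('d')
  [16] 16/6 → 2 ('de')
  [17] 6/17 → 0 ('')
  [18] 17/7 → 1 ('e')
  [19] 7/5 → 2 ('ed')
  [20] 5/4 → 1 ('e')

n(n+1)/2 = 21·22/2 = 231
Σ LCP = 0 + 2 + 1 + 1 + 0 + 2 + 1 + 0 + 1 + 1 + 1 + 0 + 1 + 1 + 2 + 1 + 2 + 0 + 1 + 2 + 1 = 21
distinct = 231 − 21 = 210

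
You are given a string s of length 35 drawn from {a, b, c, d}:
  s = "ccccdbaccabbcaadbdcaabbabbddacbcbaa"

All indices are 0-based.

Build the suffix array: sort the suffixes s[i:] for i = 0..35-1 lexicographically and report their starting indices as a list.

[34, 33, 19, 13, 20, 9, 23, 28, 6, 14, 32, 22, 5, 21, 10, 24, 11, 30, 16, 25, 18, 12, 8, 31, 29, 7, 0, 1, 2, 3, 27, 4, 15, 17, 26]

sorted suffixes:
  #0 SA[0]=34  'a'
  #1 SA[1]=33  'aa'
  #2 SA[2]=19  'aabbabbddacbcbaa'
  #3 SA[3]=13  'aadbdcaabbabbddacbcbaa'
  #4 SA[4]=20  'abbabbddacbcbaa'
  #5 SA[5]=9  'abbcaadbdcaabbabbddacbcbaa'
  #6 SA[6]=23  'abbddacbcbaa'
  #7 SA[7]=28  'acbcbaa'
  #8 SA[8]=6  'accabbcaadbdcaabbabbddacbcbaa'
  #9 SA[9]=14  'adbdcaabbabbddacbcbaa'
  #10 SA[10]=32  'baa'
  #11 SA[11]=22  'babbddacbcbaa'
  #12 SA[12]=5  'baccabbcaadbdcaabbabbddacbcbaa'
  #13 SA[13]=21  'bbabbddacbcbaa'
  #14 SA[14]=10  'bbcaadbdcaabbabbddacbcbaa'
  #15 SA[15]=24  'bbddacbcbaa'
  #16 SA[16]=11  'bcaadbdcaabbabbddacbcbaa'
  #17 SA[17]=30  'bcbaa'
  #18 SA[18]=16  'bdcaabbabbddacbcbaa'
  #19 SA[19]=25  'bddacbcbaa'
  #20 SA[20]=18  'caabbabbddacbcbaa'
  #21 SA[21]=12  'caadbdcaabbabbddacbcbaa'
  #22 SA[22]=8  'cabbcaadbdcaabbabbddacbcbaa'
  #23 SA[23]=31  'cbaa'
  #24 SA[24]=29  'cbcbaa'
  #25 SA[25]=7  'ccabbcaadbdcaabbabbddacbcbaa'
  #26 SA[26]=0  'ccccdbaccabbcaadbdcaabbabbddacbcbaa'
  #27 SA[27]=1  'cccdbaccabbcaadbdcaabbabbddacbcbaa'
  #28 SA[28]=2  'ccdbaccabbcaadbdcaabbabbddacbcbaa'
  #29 SA[29]=3  'cdbaccabbcaadbdcaabbabbddacbcbaa'
  #30 SA[30]=27  'dacbcbaa'
  #31 SA[31]=4  'dbaccabbcaadbdcaabbabbddacbcbaa'
  #32 SA[32]=15  'dbdcaabbabbddacbcbaa'
  #33 SA[33]=17  'dcaabbabbddacbcbaa'
  #34 SA[34]=26  'ddacbcbaa'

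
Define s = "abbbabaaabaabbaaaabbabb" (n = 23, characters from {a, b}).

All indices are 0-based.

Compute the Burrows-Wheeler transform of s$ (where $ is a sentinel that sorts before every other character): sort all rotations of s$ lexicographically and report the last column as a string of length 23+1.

rank  rotation                  last
    0  $abbbabaaabaabbaaaabbabb  b
    1  aaaabbabb$abbbabaaabaabb  b
    2  aaabaabbaaaabbabb$abbbab  b
    3  aaabbabb$abbbabaaabaabba  a
    4  aabaabbaaaabbabb$abbbaba  a
    5  aabbaaaabbabb$abbbabaaab  b
    6  aabbabb$abbbabaaabaabbaa  a
    7  abaaabaabbaaaabbabb$abbb  b
    8  abaabbaaaabbabb$abbbabaa  a
    9  abb$abbbabaaabaabbaaaabb  b
   10  abbaaaabbabb$abbbabaaaba  a
   11  abbabb$abbbabaaabaabbaaa  a
   12  abbbabaaabaabbaaaabbabb$  $
   13  b$abbbabaaabaabbaaaabbab  b
   14  baaaabbabb$abbbabaaabaab  b
   15  baaabaabbaaaabbabb$abbba  a
   16  baabbaaaabbabb$abbbabaaa  a
   17  babaaabaabbaaaabbabb$abb  b
   18  babb$abbbabaaabaabbaaaab  b
   19  bb$abbbabaaabaabbaaaabba  a
   20  bbaaaabbabb$abbbabaaabaa  a
   21  bbabaaabaabbaaaabbabb$ab  b
   22  bbabb$abbbabaaabaabbaaaa  a
   23  bbbabaaabaabbaaaabbabb$a  a

bbbaabababaa$bbaabbaabaa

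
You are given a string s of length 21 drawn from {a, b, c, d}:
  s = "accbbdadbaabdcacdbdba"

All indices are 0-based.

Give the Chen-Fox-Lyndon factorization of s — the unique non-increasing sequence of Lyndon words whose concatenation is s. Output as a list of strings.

["accbbdadb", "aabdcacdbdb", "a"]

emit factor 1: 'accbbdadb' (i=0, period=9)
emit factor 2: 'aabdcacdbdb' (i=9, period=11)
emit factor 3: 'a' (i=20, period=1)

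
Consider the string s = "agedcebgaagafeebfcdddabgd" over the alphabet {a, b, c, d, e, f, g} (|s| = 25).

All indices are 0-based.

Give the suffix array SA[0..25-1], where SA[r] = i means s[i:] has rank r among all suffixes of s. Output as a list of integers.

rank→(start, suffix):
  0 → (8, 'aagafeebfcdddabgd')
  1 → (21, 'abgd')
  2 → (11, 'afeebfcdddabgd')
  3 → (9, 'agafeebfcdddabgd')
  4 → (0, 'agedcebgaagafeebfcdddabgd')
  5 → (15, 'bfcdddabgd')
  6 → (6, 'bgaagafeebfcdddabgd')
  7 → (22, 'bgd')
  8 → (17, 'cdddabgd')
  9 → (4, 'cebgaagafeebfcdddabgd')
  10 → (24, 'd')
  11 → (20, 'dabgd')
  12 → (3, 'dcebgaagafeebfcdddabgd')
  13 → (19, 'ddabgd')
  14 → (18, 'dddabgd')
  15 → (14, 'ebfcdddabgd')
  16 → (5, 'ebgaagafeebfcdddabgd')
  17 → (2, 'edcebgaagafeebfcdddabgd')
  18 → (13, 'eebfcdddabgd')
  19 → (16, 'fcdddabgd')
  20 → (12, 'feebfcdddabgd')
  21 → (7, 'gaagafeebfcdddabgd')
  22 → (10, 'gafeebfcdddabgd')
  23 → (23, 'gd')
  24 → (1, 'gedcebgaagafeebfcdddabgd')

[8, 21, 11, 9, 0, 15, 6, 22, 17, 4, 24, 20, 3, 19, 18, 14, 5, 2, 13, 16, 12, 7, 10, 23, 1]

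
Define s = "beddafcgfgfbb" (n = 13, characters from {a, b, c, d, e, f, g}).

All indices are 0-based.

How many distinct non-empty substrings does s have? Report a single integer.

84

sorted suffixes:
  #0 SA[0]=4  'afcgfgfbb'
  #1 SA[1]=12  'b'
  #2 SA[2]=11  'bb'
  #3 SA[3]=0  'beddafcgfgfbb'
  #4 SA[4]=6  'cgfgfbb'
  #5 SA[5]=3  'dafcgfgfbb'
  #6 SA[6]=2  'ddafcgfgfbb'
  #7 SA[7]=1  'eddafcgfgfbb'
  #8 SA[8]=10  'fbb'
  #9 SA[9]=5  'fcgfgfbb'
  #10 SA[10]=8  'fgfbb'
  #11 SA[11]=9  'gfbb'
  #12 SA[12]=7  'gfgfbb'

SA = [4, 12, 11, 0, 6, 3, 2, 1, 10, 5, 8, 9, 7]
[i] adj suffixes → lcp
  [1] 4/12 → 0 ('')
  [2] 12/11 → 1 ('b')
  [3] 11/0 → 1 ('b')
  [4] 0/6 → 0 ('')
  [5] 6/3 → 0 ('')
  [6] 3/2 → 1 ('d')
  [7] 2/1 → 0 ('')
  [8] 1/10 → 0 ('')
  [9] 10/5 → 1 ('f')
  [10] 5/8 → 1 ('f')
  [11] 8/9 → 0 ('')
  [12] 9/7 → 2 ('gf')

n(n+1)/2 = 13·14/2 = 91
Σ LCP = 0 + 0 + 1 + 1 + 0 + 0 + 1 + 0 + 0 + 1 + 1 + 0 + 2 = 7
distinct = 91 − 7 = 84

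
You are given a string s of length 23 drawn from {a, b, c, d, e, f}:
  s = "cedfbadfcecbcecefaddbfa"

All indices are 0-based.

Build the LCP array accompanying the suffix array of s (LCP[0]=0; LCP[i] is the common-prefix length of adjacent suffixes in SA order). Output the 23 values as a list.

[0, 1, 2, 0, 1, 1, 0, 1, 3, 2, 2, 0, 1, 1, 2, 0, 2, 1, 1, 0, 2, 1, 1]

sorted suffixes:
  #0 SA[0]=22  'a'
  #1 SA[1]=17  'addbfa'
  #2 SA[2]=5  'adfcecbcecefaddbfa'
  #3 SA[3]=4  'badfcecbcecefaddbfa'
  #4 SA[4]=11  'bcecefaddbfa'
  #5 SA[5]=20  'bfa'
  #6 SA[6]=10  'cbcecefaddbfa'
  #7 SA[7]=8  'cecbcecefaddbfa'
  #8 SA[8]=12  'cecefaddbfa'
  #9 SA[9]=0  'cedfbadfcecbcecefaddbfa'
  #10 SA[10]=14  'cefaddbfa'
  #11 SA[11]=19  'dbfa'
  #12 SA[12]=18  'ddbfa'
  #13 SA[13]=2  'dfbadfcecbcecefaddbfa'
  #14 SA[14]=6  'dfcecbcecefaddbfa'
  #15 SA[15]=9  'ecbcecefaddbfa'
  #16 SA[16]=13  'ecefaddbfa'
  #17 SA[17]=1  'edfbadfcecbcecefaddbfa'
  #18 SA[18]=15  'efaddbfa'
  #19 SA[19]=21  'fa'
  #20 SA[20]=16  'faddbfa'
  #21 SA[21]=3  'fbadfcecbcecefaddbfa'
  #22 SA[22]=7  'fcecbcecefaddbfa'

SA = [22, 17, 5, 4, 11, 20, 10, 8, 12, 0, 14, 19, 18, 2, 6, 9, 13, 1, 15, 21, 16, 3, 7]
[i] adj suffixes → lcp
  [1] 22/17 → 1 ('a')
  [2] 17/5 → 2 ('ad')
  [3] 5/4 → 0 ('')
  [4] 4/11 → 1 ('b')
  [5] 11/20 → 1 ('b')
  [6] 20/10 → 0 ('')
  [7] 10/8 → 1 ('c')
  [8] 8/12 → 3 ('cec')
  [9] 12/0 → 2 ('ce')
  [10] 0/14 → 2 ('ce')
  [11] 14/19 → 0 ('')
  [12] 19/18 → 1 ('d')
  [13] 18/2 → 1 ('d')
  [14] 2/6 → 2 ('df')
  [15] 6/9 → 0 ('')
  [16] 9/13 → 2 ('ec')
  [17] 13/1 → 1 ('e')
  [18] 1/15 → 1 ('e')
  [19] 15/21 → 0 ('')
  [20] 21/16 → 2 ('fa')
  [21] 16/3 → 1 ('f')
  [22] 3/7 → 1 ('f')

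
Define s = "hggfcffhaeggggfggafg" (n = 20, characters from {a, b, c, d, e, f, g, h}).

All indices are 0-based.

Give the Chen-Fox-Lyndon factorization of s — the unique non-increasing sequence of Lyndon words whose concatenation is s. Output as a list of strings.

emit factor 1: 'h' (i=0, period=1)
emit factor 2: 'g' (i=1, period=1)
emit factor 3: 'g' (i=2, period=1)
emit factor 4: 'f' (i=3, period=1)
emit factor 5: 'cffh' (i=4, period=4)
emit factor 6: 'aeggggfggafg' (i=8, period=12)

["h", "g", "g", "f", "cffh", "aeggggfggafg"]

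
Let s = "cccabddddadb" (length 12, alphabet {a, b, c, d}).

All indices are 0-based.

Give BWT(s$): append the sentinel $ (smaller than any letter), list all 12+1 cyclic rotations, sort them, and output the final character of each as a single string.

bcddacc$daddb

rank  rotation       last
    0  $cccabddddadb  b
    1  abddddadb$ccc  c
    2  adb$cccabdddd  d
    3  b$cccabddddad  d
    4  bddddadb$ccca  a
    5  cabddddadb$cc  c
    6  ccabddddadb$c  c
    7  cccabddddadb$  $
    8  dadb$cccabddd  d
    9  db$cccabdddda  a
   10  ddadb$cccabdd  d
   11  dddadb$cccabd  d
   12  ddddadb$cccab  b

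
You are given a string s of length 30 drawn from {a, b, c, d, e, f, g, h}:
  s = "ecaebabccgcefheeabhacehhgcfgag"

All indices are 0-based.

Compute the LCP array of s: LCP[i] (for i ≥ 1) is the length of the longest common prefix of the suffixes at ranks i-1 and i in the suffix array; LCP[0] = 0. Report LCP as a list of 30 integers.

[0, 2, 1, 1, 1, 0, 1, 1, 0, 1, 1, 2, 1, 1, 0, 1, 1, 1, 1, 1, 0, 1, 0, 1, 1, 2, 0, 1, 1, 1]

rank→(start, suffix):
  0 → (5, 'abccgcefheeabhacehhgcfgag')
  1 → (16, 'abhacehhgcfgag')
  2 → (19, 'acehhgcfgag')
  3 → (2, 'aebabccgcefheeabhacehhgcfgag')
  4 → (28, 'ag')
  5 → (4, 'babccgcefheeabhacehhgcfgag')
  6 → (6, 'bccgcefheeabhacehhgcfgag')
  7 → (17, 'bhacehhgcfgag')
  8 → (1, 'caebabccgcefheeabhacehhgcfgag')
  9 → (7, 'ccgcefheeabhacehhgcfgag')
  10 → (10, 'cefheeabhacehhgcfgag')
  11 → (20, 'cehhgcfgag')
  12 → (25, 'cfgag')
  13 → (8, 'cgcefheeabhacehhgcfgag')
  14 → (15, 'eabhacehhgcfgag')
  15 → (3, 'ebabccgcefheeabhacehhgcfgag')
  16 → (0, 'ecaebabccgcefheeabhacehhgcfgag')
  17 → (14, 'eeabhacehhgcfgag')
  18 → (11, 'efheeabhacehhgcfgag')
  19 → (21, 'ehhgcfgag')
  20 → (26, 'fgag')
  21 → (12, 'fheeabhacehhgcfgag')
  22 → (29, 'g')
  23 → (27, 'gag')
  24 → (9, 'gcefheeabhacehhgcfgag')
  25 → (24, 'gcfgag')
  26 → (18, 'hacehhgcfgag')
  27 → (13, 'heeabhacehhgcfgag')
  28 → (23, 'hgcfgag')
  29 → (22, 'hhgcfgag')

SA = [5, 16, 19, 2, 28, 4, 6, 17, 1, 7, 10, 20, 25, 8, 15, 3, 0, 14, 11, 21, 26, 12, 29, 27, 9, 24, 18, 13, 23, 22]
[i] adj suffixes → lcp
  [1] 5/16 → 2 ('ab')
  [2] 16/19 → 1 ('a')
  [3] 19/2 → 1 ('a')
  [4] 2/28 → 1 ('a')
  [5] 28/4 → 0 ('')
  [6] 4/6 → 1 ('b')
  [7] 6/17 → 1 ('b')
  [8] 17/1 → 0 ('')
  [9] 1/7 → 1 ('c')
  [10] 7/10 → 1 ('c')
  [11] 10/20 → 2 ('ce')
  [12] 20/25 → 1 ('c')
  [13] 25/8 → 1 ('c')
  [14] 8/15 → 0 ('')
  [15] 15/3 → 1 ('e')
  [16] 3/0 → 1 ('e')
  [17] 0/14 → 1 ('e')
  [18] 14/11 → 1 ('e')
  [19] 11/21 → 1 ('e')
  [20] 21/26 → 0 ('')
  [21] 26/12 → 1 ('f')
  [22] 12/29 → 0 ('')
  [23] 29/27 → 1 ('g')
  [24] 27/9 → 1 ('g')
  [25] 9/24 → 2 ('gc')
  [26] 24/18 → 0 ('')
  [27] 18/13 → 1 ('h')
  [28] 13/23 → 1 ('h')
  [29] 23/22 → 1 ('h')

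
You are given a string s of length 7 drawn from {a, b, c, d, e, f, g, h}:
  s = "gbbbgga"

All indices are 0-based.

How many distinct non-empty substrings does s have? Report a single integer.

rank | idx | suffix
   0 |   6 | a
   1 |   1 | bbbgga
   2 |   2 | bbgga
   3 |   3 | bgga
   4 |   5 | ga
   5 |   0 | gbbbgga
   6 |   4 | gga

SA = [6, 1, 2, 3, 5, 0, 4]
rank  pair      lcp
   1  s[6:],s[1:]  0  ''
   2  s[1:],s[2:]  2  'bb'
   3  s[2:],s[3:]  1  'b'
   4  s[3:],s[5:]  0  ''
   5  s[5:],s[0:]  1  'g'
   6  s[0:],s[4:]  1  'g'

n(n+1)/2 = 7·8/2 = 28
Σ LCP = 0 + 0 + 2 + 1 + 0 + 1 + 1 = 5
distinct = 28 − 5 = 23

23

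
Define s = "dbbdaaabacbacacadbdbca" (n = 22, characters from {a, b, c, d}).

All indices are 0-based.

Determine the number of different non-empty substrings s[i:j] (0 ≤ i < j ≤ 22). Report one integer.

224

rank→(start, suffix):
  0 → (21, 'a')
  1 → (4, 'aaabacbacacadbdbca')
  2 → (5, 'aabacbacacadbdbca')
  3 → (6, 'abacbacacadbdbca')
  4 → (11, 'acacadbdbca')
  5 → (13, 'acadbdbca')
  6 → (8, 'acbacacadbdbca')
  7 → (15, 'adbdbca')
  8 → (10, 'bacacadbdbca')
  9 → (7, 'bacbacacadbdbca')
  10 → (1, 'bbdaaabacbacacadbdbca')
  11 → (19, 'bca')
  12 → (2, 'bdaaabacbacacadbdbca')
  13 → (17, 'bdbca')
  14 → (20, 'ca')
  15 → (12, 'cacadbdbca')
  16 → (14, 'cadbdbca')
  17 → (9, 'cbacacadbdbca')
  18 → (3, 'daaabacbacacadbdbca')
  19 → (0, 'dbbdaaabacbacacadbdbca')
  20 → (18, 'dbca')
  21 → (16, 'dbdbca')

SA = [21, 4, 5, 6, 11, 13, 8, 15, 10, 7, 1, 19, 2, 17, 20, 12, 14, 9, 3, 0, 18, 16]
rank  pair      lcp
   1  s[21:],s[4:]  1  'a'
   2  s[4:],s[5:]  2  'aa'
   3  s[5:],s[6:]  1  'a'
   4  s[6:],s[11:]  1  'a'
   5  s[11:],s[13:]  3  'aca'
   6  s[13:],s[8:]  2  'ac'
   7  s[8:],s[15:]  1  'a'
   8  s[15:],s[10:]  0  ''
   9  s[10:],s[7:]  3  'bac'
  10  s[7:],s[1:]  1  'b'
  11  s[1:],s[19:]  1  'b'
  12  s[19:],s[2:]  1  'b'
  13  s[2:],s[17:]  2  'bd'
  14  s[17:],s[20:]  0  ''
  15  s[20:],s[12:]  2  'ca'
  16  s[12:],s[14:]  2  'ca'
  17  s[14:],s[9:]  1  'c'
  18  s[9:],s[3:]  0  ''
  19  s[3:],s[0:]  1  'd'
  20  s[0:],s[18:]  2  'db'
  21  s[18:],s[16:]  2  'db'

n(n+1)/2 = 22·23/2 = 253
Σ LCP = 0 + 1 + 2 + 1 + 1 + 3 + 2 + 1 + 0 + 3 + 1 + 1 + 1 + 2 + 0 + 2 + 2 + 1 + 0 + 1 + 2 + 2 = 29
distinct = 253 − 29 = 224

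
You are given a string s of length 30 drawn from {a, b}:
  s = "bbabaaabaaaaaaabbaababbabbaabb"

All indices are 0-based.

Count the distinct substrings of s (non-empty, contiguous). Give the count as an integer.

369

rank→(start, suffix):
  0 → (8, 'aaaaaaabbaababbabbaabb')
  1 → (9, 'aaaaaabbaababbabbaabb')
  2 → (10, 'aaaaabbaababbabbaabb')
  3 → (11, 'aaaabbaababbabbaabb')
  4 → (4, 'aaabaaaaaaabbaababbabbaabb')
  5 → (12, 'aaabbaababbabbaabb')
  6 → (5, 'aabaaaaaaabbaababbabbaabb')
  7 → (17, 'aababbabbaabb')
  8 → (26, 'aabb')
  9 → (13, 'aabbaababbabbaabb')
  10 → (6, 'abaaaaaaabbaababbabbaabb')
  11 → (2, 'abaaabaaaaaaabbaababbabbaabb')
  12 → (18, 'ababbabbaabb')
  13 → (27, 'abb')
  14 → (14, 'abbaababbabbaabb')
  15 → (23, 'abbaabb')
  16 → (20, 'abbabbaabb')
  17 → (29, 'b')
  18 → (7, 'baaaaaaabbaababbabbaabb')
  19 → (3, 'baaabaaaaaaabbaababbabbaabb')
  20 → (16, 'baababbabbaabb')
  21 → (25, 'baabb')
  22 → (1, 'babaaabaaaaaaabbaababbabbaabb')
  23 → (22, 'babbaabb')
  24 → (19, 'babbabbaabb')
  25 → (28, 'bb')
  26 → (15, 'bbaababbabbaabb')
  27 → (24, 'bbaabb')
  28 → (0, 'bbabaaabaaaaaaabbaababbabbaabb')
  29 → (21, 'bbabbaabb')

SA = [8, 9, 10, 11, 4, 12, 5, 17, 26, 13, 6, 2, 18, 27, 14, 23, 20, 29, 7, 3, 16, 25, 1, 22, 19, 28, 15, 24, 0, 21]
rank  pair      lcp
   1  s[8:],s[9:]  6  'aaaaaa'
   2  s[9:],s[10:]  5  'aaaaa'
   3  s[10:],s[11:]  4  'aaaa'
   4  s[11:],s[4:]  3  'aaa'
   5  s[4:],s[12:]  4  'aaab'
   6  s[12:],s[5:]  2  'aa'
   7  s[5:],s[17:]  4  'aaba'
   8  s[17:],s[26:]  3  'aab'
   9  s[26:],s[13:]  4  'aabb'
  10  s[13:],s[6:]  1  'a'
  11  s[6:],s[2:]  5  'abaaa'
  12  s[2:],s[18:]  3  'aba'
  13  s[18:],s[27:]  2  'ab'
  14  s[27:],s[14:]  3  'abb'
  15  s[14:],s[23:]  6  'abbaab'
  16  s[23:],s[20:]  4  'abba'
  17  s[20:],s[29:]  0  ''
  18  s[29:],s[7:]  1  'b'
  19  s[7:],s[3:]  4  'baaa'
  20  s[3:],s[16:]  3  'baa'
  21  s[16:],s[25:]  4  'baab'
  22  s[25:],s[1:]  2  'ba'
  23  s[1:],s[22:]  3  'bab'
  24  s[22:],s[19:]  5  'babba'
  25  s[19:],s[28:]  1  'b'
  26  s[28:],s[15:]  2  'bb'
  27  s[15:],s[24:]  5  'bbaab'
  28  s[24:],s[0:]  3  'bba'
  29  s[0:],s[21:]  4  'bbab'

n(n+1)/2 = 30·31/2 = 465
Σ LCP = 0 + 6 + 5 + 4 + 3 + 4 + 2 + 4 + 3 + 4 + 1 + 5 + 3 + 2 + 3 + 6 + 4 + 0 + 1 + 4 + 3 + 4 + 2 + 3 + 5 + 1 + 2 + 5 + 3 + 4 = 96
distinct = 465 − 96 = 369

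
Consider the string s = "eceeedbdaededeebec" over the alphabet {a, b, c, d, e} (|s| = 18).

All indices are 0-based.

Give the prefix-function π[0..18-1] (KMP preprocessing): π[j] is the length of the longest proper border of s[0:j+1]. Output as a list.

π[0] = 0
j=1 s[j]='c': π[1]=0 (border '')
j=2 s[j]='e': π[2]=1 (border 'e')
j=3 s[j]='e': k: 1→0; π[3]=1 (border 'e')
j=4 s[j]='e': k: 1→0; π[4]=1 (border 'e')
j=5 s[j]='d': k: 1→0; π[5]=0 (border '')
j=6 s[j]='b': π[6]=0 (border '')
j=7 s[j]='d': π[7]=0 (border '')
j=8 s[j]='a': π[8]=0 (border '')
j=9 s[j]='e': π[9]=1 (border 'e')
j=10 s[j]='d': k: 1→0; π[10]=0 (border '')
j=11 s[j]='e': π[11]=1 (border 'e')
j=12 s[j]='d': k: 1→0; π[12]=0 (border '')
j=13 s[j]='e': π[13]=1 (border 'e')
j=14 s[j]='e': k: 1→0; π[14]=1 (border 'e')
j=15 s[j]='b': k: 1→0; π[15]=0 (border '')
j=16 s[j]='e': π[16]=1 (border 'e')
j=17 s[j]='c': π[17]=2 (border 'ec')

[0, 0, 1, 1, 1, 0, 0, 0, 0, 1, 0, 1, 0, 1, 1, 0, 1, 2]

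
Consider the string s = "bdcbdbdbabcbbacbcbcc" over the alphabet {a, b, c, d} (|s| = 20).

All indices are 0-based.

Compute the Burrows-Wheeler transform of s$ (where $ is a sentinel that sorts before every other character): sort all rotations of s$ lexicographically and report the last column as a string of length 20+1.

rank  rotation               last
    0  $bdcbdbdbabcbbacbcbcc  c
    1  abcbbacbcbcc$bdcbdbdb  b
    2  acbcbcc$bdcbdbdbabcbb  b
    3  babcbbacbcbcc$bdcbdbd  d
    4  bacbcbcc$bdcbdbdbabcb  b
    5  bbacbcbcc$bdcbdbdbabc  c
    6  bcbbacbcbcc$bdcbdbdba  a
    7  bcbcc$bdcbdbdbabcbbac  c
    8  bcc$bdcbdbdbabcbbacbc  c
    9  bdbabcbbacbcbcc$bdcbd  d
   10  bdbdbabcbbacbcbcc$bdc  c
   11  bdcbdbdbabcbbacbcbcc$  $
   12  c$bdcbdbdbabcbbacbcbc  c
   13  cbbacbcbcc$bdcbdbdbab  b
   14  cbcbcc$bdcbdbdbabcbba  a
   15  cbcc$bdcbdbdbabcbbacb  b
   16  cbdbdbabcbbacbcbcc$bd  d
   17  cc$bdcbdbdbabcbbacbcb  b
   18  dbabcbbacbcbcc$bdcbdb  b
   19  dbdbabcbbacbcbcc$bdcb  b
   20  dcbdbdbabcbbacbcbcc$b  b

cbbdbcaccdc$cbabdbbbb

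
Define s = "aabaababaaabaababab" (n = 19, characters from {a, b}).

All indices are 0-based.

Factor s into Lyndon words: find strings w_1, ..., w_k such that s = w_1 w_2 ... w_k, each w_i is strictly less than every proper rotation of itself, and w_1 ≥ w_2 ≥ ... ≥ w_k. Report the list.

emit factor 1: 'aabaabab' (i=0, period=8)
emit factor 2: 'aaabaababab' (i=8, period=11)

["aabaabab", "aaabaababab"]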